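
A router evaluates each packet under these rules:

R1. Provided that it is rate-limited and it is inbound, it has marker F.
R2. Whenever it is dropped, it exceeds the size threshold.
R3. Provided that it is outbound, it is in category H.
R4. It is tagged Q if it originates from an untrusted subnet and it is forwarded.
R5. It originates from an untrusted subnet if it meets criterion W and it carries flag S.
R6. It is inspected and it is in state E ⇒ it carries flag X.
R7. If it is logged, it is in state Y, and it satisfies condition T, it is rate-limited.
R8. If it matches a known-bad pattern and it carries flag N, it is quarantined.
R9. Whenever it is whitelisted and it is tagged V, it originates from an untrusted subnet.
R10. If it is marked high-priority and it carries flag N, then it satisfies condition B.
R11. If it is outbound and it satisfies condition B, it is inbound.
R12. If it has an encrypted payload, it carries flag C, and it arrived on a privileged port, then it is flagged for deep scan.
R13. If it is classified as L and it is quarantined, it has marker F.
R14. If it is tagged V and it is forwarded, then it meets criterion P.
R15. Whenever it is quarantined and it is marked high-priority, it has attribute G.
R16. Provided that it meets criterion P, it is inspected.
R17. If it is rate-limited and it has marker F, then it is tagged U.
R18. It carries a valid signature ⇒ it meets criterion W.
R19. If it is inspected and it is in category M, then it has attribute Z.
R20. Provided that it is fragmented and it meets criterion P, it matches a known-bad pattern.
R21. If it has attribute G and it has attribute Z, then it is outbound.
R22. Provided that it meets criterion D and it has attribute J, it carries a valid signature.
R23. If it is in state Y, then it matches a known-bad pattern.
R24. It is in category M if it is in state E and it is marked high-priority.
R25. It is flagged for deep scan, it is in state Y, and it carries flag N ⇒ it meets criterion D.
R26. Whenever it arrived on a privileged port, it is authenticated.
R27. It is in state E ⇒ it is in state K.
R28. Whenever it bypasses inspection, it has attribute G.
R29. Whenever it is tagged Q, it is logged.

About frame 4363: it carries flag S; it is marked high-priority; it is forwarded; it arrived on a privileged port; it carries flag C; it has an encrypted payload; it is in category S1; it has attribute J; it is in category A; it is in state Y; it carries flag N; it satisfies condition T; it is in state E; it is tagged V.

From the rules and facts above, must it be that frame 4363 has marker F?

Yes

By R10 (it is marked high-priority, it carries flag N): it satisfies condition B.
By R12 (it has an encrypted payload, it carries flag C, it arrived on a privileged port): it is flagged for deep scan.
By R14 (it is tagged V, it is forwarded): it meets criterion P.
By R16 (it meets criterion P): it is inspected.
By R23 (it is in state Y): it matches a known-bad pattern.
By R24 (it is in state E, it is marked high-priority): it is in category M.
By R25 (it is flagged for deep scan, it is in state Y, it carries flag N): it meets criterion D.
By R8 (it matches a known-bad pattern, it carries flag N): it is quarantined.
By R15 (it is quarantined, it is marked high-priority): it has attribute G.
By R19 (it is inspected, it is in category M): it has attribute Z.
By R21 (it has attribute G, it has attribute Z): it is outbound.
By R22 (it meets criterion D, it has attribute J): it carries a valid signature.
By R11 (it is outbound, it satisfies condition B): it is inbound.
By R18 (it carries a valid signature): it meets criterion W.
By R5 (it meets criterion W, it carries flag S): it originates from an untrusted subnet.
By R4 (it originates from an untrusted subnet, it is forwarded): it is tagged Q.
By R29 (it is tagged Q): it is logged.
By R7 (it is logged, it is in state Y, it satisfies condition T): it is rate-limited.
By R1 (it is rate-limited, it is inbound): it has marker F.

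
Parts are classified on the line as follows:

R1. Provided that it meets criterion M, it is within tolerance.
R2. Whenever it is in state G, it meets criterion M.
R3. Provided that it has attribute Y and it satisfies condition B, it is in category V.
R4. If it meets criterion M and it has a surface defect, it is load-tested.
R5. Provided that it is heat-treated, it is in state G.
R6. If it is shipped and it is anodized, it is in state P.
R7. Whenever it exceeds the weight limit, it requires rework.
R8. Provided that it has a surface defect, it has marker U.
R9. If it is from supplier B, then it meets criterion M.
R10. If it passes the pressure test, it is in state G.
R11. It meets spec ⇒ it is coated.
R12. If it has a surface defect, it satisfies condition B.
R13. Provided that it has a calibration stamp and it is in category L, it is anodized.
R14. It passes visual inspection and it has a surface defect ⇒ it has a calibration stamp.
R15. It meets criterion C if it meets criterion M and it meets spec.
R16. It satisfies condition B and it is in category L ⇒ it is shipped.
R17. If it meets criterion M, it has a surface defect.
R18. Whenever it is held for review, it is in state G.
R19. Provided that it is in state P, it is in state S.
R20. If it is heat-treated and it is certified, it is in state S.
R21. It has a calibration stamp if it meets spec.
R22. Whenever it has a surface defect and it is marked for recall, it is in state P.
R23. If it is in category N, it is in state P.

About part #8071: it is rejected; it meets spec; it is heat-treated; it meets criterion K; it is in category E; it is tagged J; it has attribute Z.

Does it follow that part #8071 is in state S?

No

Forward chaining from the given facts derives: is in state G, is coated, has a calibration stamp, meets criterion M, meets criterion C, has a surface defect, is within tolerance, is load-tested, has marker U, satisfies condition B.
Rules concluding "it is in state S": R19 needs "it is in state P"; R20 needs "it is certified" — none of these are established.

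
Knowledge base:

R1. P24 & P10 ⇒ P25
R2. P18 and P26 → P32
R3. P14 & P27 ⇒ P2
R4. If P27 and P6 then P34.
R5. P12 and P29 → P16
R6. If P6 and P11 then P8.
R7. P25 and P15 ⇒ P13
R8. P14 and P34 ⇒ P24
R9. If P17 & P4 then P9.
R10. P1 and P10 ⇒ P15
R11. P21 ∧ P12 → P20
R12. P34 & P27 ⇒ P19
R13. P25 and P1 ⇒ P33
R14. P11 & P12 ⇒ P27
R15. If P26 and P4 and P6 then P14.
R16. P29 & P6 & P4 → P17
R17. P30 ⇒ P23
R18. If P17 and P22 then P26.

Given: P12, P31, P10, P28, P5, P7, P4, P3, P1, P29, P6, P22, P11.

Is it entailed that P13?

P15  (by R10: P1, P10)
P27  (by R14: P11, P12)
P17  (by R16: P29, P6, P4)
P26  (by R18: P17, P22)
P34  (by R4: P27, P6)
P14  (by R15: P26, P4, P6)
P24  (by R8: P14, P34)
P25  (by R1: P24, P10)
P13  (by R7: P25, P15)

Yes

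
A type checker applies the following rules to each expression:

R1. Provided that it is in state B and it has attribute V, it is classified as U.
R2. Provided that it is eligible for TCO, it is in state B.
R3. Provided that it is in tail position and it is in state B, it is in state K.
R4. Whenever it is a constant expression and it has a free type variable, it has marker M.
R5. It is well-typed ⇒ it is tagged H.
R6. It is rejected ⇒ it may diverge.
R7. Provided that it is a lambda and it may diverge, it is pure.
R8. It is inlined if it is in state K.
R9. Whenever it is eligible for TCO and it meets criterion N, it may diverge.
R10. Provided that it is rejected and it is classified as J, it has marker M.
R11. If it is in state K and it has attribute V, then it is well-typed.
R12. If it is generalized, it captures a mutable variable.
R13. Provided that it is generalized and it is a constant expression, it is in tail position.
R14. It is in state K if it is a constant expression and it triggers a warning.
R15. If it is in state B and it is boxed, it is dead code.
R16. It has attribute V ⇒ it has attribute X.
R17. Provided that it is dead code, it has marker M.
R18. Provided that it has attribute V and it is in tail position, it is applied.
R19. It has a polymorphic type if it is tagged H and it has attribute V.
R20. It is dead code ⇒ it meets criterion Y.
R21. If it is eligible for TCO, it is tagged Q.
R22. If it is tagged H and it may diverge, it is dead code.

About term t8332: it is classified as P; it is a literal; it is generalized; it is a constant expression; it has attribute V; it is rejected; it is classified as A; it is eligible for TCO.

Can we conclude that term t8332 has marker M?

By R2 (it is eligible for TCO): it is in state B.
By R6 (it is rejected): it may diverge.
By R13 (it is generalized, it is a constant expression): it is in tail position.
By R3 (it is in tail position, it is in state B): it is in state K.
By R11 (it is in state K, it has attribute V): it is well-typed.
By R5 (it is well-typed): it is tagged H.
By R22 (it is tagged H, it may diverge): it is dead code.
By R17 (it is dead code): it has marker M.

Yes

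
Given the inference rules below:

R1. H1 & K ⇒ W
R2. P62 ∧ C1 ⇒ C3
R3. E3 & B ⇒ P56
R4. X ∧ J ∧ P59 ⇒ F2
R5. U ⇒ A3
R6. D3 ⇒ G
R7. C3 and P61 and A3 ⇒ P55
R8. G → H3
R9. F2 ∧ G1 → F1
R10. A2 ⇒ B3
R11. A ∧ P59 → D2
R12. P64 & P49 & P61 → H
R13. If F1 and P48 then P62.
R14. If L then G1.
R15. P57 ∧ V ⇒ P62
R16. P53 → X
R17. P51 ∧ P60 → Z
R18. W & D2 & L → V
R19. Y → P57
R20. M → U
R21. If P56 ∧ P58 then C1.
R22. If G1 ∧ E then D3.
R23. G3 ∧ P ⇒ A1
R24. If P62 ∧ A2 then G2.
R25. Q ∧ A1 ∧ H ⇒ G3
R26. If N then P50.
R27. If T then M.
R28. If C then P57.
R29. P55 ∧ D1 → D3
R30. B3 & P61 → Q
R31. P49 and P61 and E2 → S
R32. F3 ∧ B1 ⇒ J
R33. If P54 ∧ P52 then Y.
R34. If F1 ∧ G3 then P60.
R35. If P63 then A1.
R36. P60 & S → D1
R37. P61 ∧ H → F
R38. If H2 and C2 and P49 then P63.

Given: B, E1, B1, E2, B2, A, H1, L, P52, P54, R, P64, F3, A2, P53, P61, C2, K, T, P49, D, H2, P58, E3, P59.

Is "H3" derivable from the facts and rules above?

Yes

W  (by R1: H1, K)
P56  (by R3: E3, B)
B3  (by R10: A2)
D2  (by R11: A, P59)
H  (by R12: P64, P49, P61)
G1  (by R14: L)
X  (by R16: P53)
V  (by R18: W, D2, L)
C1  (by R21: P56, P58)
M  (by R27: T)
Q  (by R30: B3, P61)
S  (by R31: P49, P61, E2)
J  (by R32: F3, B1)
Y  (by R33: P54, P52)
P63  (by R38: H2, C2, P49)
F2  (by R4: X, J, P59)
F1  (by R9: F2, G1)
P57  (by R19: Y)
U  (by R20: M)
A1  (by R35: P63)
A3  (by R5: U)
P62  (by R15: P57, V)
G3  (by R25: Q, A1, H)
P60  (by R34: F1, G3)
D1  (by R36: P60, S)
C3  (by R2: P62, C1)
P55  (by R7: C3, P61, A3)
D3  (by R29: P55, D1)
G  (by R6: D3)
H3  (by R8: G)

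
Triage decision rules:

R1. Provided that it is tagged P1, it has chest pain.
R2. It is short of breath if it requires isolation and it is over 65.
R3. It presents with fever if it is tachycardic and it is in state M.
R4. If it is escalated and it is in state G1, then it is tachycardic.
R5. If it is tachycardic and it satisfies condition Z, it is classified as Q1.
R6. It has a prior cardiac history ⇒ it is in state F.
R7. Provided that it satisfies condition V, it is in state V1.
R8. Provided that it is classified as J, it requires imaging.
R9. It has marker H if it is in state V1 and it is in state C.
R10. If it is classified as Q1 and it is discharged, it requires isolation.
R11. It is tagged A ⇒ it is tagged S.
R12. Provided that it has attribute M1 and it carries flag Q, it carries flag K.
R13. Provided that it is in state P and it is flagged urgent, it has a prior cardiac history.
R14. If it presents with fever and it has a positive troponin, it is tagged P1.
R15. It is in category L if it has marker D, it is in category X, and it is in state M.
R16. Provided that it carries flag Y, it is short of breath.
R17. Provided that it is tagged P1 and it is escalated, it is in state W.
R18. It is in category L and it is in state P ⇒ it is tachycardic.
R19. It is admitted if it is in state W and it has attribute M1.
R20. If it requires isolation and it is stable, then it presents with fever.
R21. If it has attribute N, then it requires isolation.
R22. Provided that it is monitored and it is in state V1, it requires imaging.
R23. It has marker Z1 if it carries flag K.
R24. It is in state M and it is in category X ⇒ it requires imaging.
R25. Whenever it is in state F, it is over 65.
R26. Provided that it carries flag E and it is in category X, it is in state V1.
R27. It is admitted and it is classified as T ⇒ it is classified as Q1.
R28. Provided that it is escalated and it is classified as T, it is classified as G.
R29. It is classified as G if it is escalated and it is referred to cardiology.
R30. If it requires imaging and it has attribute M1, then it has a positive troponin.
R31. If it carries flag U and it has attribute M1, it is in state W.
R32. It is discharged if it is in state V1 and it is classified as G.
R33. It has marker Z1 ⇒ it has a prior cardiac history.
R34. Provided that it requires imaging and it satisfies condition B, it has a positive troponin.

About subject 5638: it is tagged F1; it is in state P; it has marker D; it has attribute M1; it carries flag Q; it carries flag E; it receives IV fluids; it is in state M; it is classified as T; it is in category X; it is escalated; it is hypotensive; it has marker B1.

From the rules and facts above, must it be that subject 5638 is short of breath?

By R12 (it has attribute M1, it carries flag Q): it carries flag K.
By R15 (it has marker D, it is in category X, it is in state M): it is in category L.
By R18 (it is in category L, it is in state P): it is tachycardic.
By R23 (it carries flag K): it has marker Z1.
By R24 (it is in state M, it is in category X): it requires imaging.
By R26 (it carries flag E, it is in category X): it is in state V1.
By R28 (it is escalated, it is classified as T): it is classified as G.
By R30 (it requires imaging, it has attribute M1): it has a positive troponin.
By R32 (it is in state V1, it is classified as G): it is discharged.
By R33 (it has marker Z1): it has a prior cardiac history.
By R3 (it is tachycardic, it is in state M): it presents with fever.
By R6 (it has a prior cardiac history): it is in state F.
By R14 (it presents with fever, it has a positive troponin): it is tagged P1.
By R17 (it is tagged P1, it is escalated): it is in state W.
By R19 (it is in state W, it has attribute M1): it is admitted.
By R25 (it is in state F): it is over 65.
By R27 (it is admitted, it is classified as T): it is classified as Q1.
By R10 (it is classified as Q1, it is discharged): it requires isolation.
By R2 (it requires isolation, it is over 65): it is short of breath.

Yes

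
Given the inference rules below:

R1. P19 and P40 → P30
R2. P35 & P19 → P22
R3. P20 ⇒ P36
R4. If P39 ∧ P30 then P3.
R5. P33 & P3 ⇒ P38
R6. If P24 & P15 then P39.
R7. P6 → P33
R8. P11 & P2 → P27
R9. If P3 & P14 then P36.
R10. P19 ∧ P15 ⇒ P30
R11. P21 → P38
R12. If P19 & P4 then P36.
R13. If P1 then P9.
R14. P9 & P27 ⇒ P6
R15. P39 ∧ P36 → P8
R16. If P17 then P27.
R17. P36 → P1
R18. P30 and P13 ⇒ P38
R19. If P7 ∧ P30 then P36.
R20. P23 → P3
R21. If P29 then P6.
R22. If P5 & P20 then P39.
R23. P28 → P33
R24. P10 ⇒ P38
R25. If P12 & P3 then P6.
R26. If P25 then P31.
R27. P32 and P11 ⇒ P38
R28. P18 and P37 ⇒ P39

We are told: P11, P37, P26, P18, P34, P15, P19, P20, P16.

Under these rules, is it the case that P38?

No

Forward chaining from the given facts derives: P36, P30, P1, P39, P3, P9, P8.
Rules concluding P38: R5 needs P33; R11 needs P21; R18 needs P13; R24 needs P10; R27 needs P32 — none of these are established.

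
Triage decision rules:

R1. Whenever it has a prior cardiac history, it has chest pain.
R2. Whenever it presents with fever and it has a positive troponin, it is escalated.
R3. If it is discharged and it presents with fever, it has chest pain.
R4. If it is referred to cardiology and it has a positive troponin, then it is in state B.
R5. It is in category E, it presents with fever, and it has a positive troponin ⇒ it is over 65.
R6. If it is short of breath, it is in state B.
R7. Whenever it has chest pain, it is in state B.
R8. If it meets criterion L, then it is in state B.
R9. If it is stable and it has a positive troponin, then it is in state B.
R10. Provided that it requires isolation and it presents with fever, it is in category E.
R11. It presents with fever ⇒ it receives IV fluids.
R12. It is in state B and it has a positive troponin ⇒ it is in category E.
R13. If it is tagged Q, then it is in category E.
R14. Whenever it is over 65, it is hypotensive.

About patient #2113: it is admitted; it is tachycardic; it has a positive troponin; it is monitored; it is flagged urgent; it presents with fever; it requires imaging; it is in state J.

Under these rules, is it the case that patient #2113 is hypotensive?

Forward chaining from the given facts derives: is escalated, receives IV fluids.
The only rule concluding "it is hypotensive" is R14, which needs "it is over 65"; that is never established.

No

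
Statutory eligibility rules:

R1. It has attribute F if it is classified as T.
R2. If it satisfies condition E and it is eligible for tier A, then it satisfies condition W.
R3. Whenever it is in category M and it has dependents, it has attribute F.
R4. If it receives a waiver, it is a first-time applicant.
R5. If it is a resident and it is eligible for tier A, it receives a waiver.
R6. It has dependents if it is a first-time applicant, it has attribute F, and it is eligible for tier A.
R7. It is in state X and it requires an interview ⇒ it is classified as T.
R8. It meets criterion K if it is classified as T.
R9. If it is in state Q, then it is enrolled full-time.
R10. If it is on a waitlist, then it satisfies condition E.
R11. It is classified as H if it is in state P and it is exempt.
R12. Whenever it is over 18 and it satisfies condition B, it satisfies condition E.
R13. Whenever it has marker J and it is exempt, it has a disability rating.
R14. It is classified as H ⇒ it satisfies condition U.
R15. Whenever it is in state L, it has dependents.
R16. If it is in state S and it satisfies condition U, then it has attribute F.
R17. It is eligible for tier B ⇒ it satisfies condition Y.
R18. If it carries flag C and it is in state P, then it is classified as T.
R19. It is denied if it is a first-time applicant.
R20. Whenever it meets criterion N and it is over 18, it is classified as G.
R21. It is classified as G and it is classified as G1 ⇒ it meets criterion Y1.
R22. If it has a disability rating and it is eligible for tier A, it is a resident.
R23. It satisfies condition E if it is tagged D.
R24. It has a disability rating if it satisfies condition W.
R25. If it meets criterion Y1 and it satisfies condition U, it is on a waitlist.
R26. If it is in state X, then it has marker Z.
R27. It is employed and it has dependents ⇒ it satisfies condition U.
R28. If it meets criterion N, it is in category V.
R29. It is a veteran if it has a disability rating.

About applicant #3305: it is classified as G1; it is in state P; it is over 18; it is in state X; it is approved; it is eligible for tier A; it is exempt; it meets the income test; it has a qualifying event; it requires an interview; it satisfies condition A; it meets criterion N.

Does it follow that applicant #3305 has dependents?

By R7 (it is in state X, it requires an interview): it is classified as T.
By R11 (it is in state P, it is exempt): it is classified as H.
By R14 (it is classified as H): it satisfies condition U.
By R20 (it meets criterion N, it is over 18): it is classified as G.
By R21 (it is classified as G, it is classified as G1): it meets criterion Y1.
By R25 (it meets criterion Y1, it satisfies condition U): it is on a waitlist.
By R1 (it is classified as T): it has attribute F.
By R10 (it is on a waitlist): it satisfies condition E.
By R2 (it satisfies condition E, it is eligible for tier A): it satisfies condition W.
By R24 (it satisfies condition W): it has a disability rating.
By R22 (it has a disability rating, it is eligible for tier A): it is a resident.
By R5 (it is a resident, it is eligible for tier A): it receives a waiver.
By R4 (it receives a waiver): it is a first-time applicant.
By R6 (it is a first-time applicant, it has attribute F, it is eligible for tier A): it has dependents.

Yes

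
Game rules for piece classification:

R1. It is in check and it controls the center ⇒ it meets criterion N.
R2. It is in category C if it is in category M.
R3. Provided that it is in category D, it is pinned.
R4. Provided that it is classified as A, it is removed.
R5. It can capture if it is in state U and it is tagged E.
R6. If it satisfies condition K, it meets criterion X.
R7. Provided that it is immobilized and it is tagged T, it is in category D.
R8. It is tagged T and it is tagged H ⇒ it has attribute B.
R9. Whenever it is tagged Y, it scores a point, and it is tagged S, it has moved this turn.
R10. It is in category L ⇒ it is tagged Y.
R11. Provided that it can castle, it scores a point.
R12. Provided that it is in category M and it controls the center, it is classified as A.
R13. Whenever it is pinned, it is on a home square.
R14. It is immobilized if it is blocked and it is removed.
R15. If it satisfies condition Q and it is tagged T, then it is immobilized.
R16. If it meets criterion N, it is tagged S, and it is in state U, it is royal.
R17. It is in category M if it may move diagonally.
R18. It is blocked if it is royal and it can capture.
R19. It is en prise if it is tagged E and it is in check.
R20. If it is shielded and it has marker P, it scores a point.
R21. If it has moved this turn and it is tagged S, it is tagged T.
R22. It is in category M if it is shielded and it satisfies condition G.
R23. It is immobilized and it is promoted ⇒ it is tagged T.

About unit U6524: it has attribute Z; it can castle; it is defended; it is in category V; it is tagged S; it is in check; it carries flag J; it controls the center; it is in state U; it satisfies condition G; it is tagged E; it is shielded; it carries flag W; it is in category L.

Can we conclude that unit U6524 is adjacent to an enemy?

Forward chaining from the given facts derives: meets criterion N, can capture, is tagged Y, scores a point, is royal, is blocked, is en prise, is in category M, is in category C, has moved this turn, is classified as A, is tagged T, is removed, is immobilized, is in category D, is pinned, is on a home square.
No rule has "it is adjacent to an enemy" as its conclusion, and it is not among the given facts.

No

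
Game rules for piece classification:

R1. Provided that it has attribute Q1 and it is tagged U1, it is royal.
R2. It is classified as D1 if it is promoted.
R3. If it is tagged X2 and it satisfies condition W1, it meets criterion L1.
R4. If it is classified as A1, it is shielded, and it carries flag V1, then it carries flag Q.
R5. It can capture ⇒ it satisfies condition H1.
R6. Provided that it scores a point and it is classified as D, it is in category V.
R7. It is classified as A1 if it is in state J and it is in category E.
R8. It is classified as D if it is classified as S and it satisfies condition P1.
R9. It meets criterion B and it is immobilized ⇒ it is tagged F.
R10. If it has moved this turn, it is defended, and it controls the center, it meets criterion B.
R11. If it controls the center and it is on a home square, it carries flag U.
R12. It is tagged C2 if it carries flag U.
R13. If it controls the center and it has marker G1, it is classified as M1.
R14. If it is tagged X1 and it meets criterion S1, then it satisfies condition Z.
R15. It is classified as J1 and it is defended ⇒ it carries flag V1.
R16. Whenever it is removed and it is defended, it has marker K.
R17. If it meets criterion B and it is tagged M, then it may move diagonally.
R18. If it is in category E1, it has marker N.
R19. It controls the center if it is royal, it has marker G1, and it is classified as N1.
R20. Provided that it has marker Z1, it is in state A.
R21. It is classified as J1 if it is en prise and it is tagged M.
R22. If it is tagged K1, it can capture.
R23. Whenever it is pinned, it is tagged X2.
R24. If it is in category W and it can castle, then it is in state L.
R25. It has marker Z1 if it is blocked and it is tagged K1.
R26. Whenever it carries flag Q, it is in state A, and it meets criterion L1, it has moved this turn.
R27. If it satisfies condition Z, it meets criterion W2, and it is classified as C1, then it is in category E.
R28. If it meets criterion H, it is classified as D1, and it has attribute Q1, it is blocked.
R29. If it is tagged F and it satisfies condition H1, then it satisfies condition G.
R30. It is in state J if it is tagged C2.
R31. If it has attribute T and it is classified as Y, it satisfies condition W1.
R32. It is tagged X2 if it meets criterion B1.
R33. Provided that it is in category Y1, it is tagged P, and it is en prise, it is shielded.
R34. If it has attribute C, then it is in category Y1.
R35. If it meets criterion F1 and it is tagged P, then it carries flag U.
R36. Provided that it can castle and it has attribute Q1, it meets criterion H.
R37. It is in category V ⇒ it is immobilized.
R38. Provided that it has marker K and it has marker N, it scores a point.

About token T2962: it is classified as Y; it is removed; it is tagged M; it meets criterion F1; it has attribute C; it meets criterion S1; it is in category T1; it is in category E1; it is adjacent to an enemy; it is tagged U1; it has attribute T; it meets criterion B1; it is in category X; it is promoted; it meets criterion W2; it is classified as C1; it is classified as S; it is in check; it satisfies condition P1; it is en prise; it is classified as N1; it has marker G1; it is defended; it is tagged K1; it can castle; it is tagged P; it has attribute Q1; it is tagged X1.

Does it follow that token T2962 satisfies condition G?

Yes

By R1 (it has attribute Q1, it is tagged U1): it is royal.
By R2 (it is promoted): it is classified as D1.
By R8 (it is classified as S, it satisfies condition P1): it is classified as D.
By R14 (it is tagged X1, it meets criterion S1): it satisfies condition Z.
By R16 (it is removed, it is defended): it has marker K.
By R18 (it is in category E1): it has marker N.
By R19 (it is royal, it has marker G1, it is classified as N1): it controls the center.
By R21 (it is en prise, it is tagged M): it is classified as J1.
By R22 (it is tagged K1): it can capture.
By R27 (it satisfies condition Z, it meets criterion W2, it is classified as C1): it is in category E.
By R31 (it has attribute T, it is classified as Y): it satisfies condition W1.
By R32 (it meets criterion B1): it is tagged X2.
By R34 (it has attribute C): it is in category Y1.
By R35 (it meets criterion F1, it is tagged P): it carries flag U.
By R36 (it can castle, it has attribute Q1): it meets criterion H.
By R38 (it has marker K, it has marker N): it scores a point.
By R3 (it is tagged X2, it satisfies condition W1): it meets criterion L1.
By R5 (it can capture): it satisfies condition H1.
By R6 (it scores a point, it is classified as D): it is in category V.
By R12 (it carries flag U): it is tagged C2.
By R15 (it is classified as J1, it is defended): it carries flag V1.
By R28 (it meets criterion H, it is classified as D1, it has attribute Q1): it is blocked.
By R30 (it is tagged C2): it is in state J.
By R33 (it is in category Y1, it is tagged P, it is en prise): it is shielded.
By R37 (it is in category V): it is immobilized.
By R7 (it is in state J, it is in category E): it is classified as A1.
By R25 (it is blocked, it is tagged K1): it has marker Z1.
By R4 (it is classified as A1, it is shielded, it carries flag V1): it carries flag Q.
By R20 (it has marker Z1): it is in state A.
By R26 (it carries flag Q, it is in state A, it meets criterion L1): it has moved this turn.
By R10 (it has moved this turn, it is defended, it controls the center): it meets criterion B.
By R9 (it meets criterion B, it is immobilized): it is tagged F.
By R29 (it is tagged F, it satisfies condition H1): it satisfies condition G.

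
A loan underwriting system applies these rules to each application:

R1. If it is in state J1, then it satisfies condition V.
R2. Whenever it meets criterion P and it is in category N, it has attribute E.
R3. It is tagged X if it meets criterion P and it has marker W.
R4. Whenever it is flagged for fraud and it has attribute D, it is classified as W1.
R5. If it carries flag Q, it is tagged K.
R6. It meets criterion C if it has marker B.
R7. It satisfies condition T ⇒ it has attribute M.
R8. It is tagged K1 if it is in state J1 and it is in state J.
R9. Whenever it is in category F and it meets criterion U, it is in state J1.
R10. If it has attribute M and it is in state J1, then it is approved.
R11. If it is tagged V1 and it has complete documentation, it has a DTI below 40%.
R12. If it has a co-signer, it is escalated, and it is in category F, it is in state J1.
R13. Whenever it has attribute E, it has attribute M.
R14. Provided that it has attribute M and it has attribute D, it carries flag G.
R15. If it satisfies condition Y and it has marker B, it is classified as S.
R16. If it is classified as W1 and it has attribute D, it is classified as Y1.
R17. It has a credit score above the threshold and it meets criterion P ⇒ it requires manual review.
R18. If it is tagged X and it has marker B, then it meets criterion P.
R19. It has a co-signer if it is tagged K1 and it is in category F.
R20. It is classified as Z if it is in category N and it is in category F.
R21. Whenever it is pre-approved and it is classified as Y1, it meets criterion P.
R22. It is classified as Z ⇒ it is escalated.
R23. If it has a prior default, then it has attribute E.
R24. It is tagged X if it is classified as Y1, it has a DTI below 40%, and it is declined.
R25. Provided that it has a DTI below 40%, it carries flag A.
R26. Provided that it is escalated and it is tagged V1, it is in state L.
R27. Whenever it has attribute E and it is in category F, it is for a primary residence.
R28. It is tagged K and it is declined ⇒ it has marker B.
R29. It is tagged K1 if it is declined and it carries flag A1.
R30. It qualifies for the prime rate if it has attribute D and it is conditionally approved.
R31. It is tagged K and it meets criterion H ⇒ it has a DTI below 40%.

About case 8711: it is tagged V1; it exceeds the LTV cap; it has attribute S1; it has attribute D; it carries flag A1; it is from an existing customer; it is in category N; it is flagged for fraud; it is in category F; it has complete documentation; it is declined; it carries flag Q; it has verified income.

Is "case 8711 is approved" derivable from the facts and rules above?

Yes

By R4 (it is flagged for fraud, it has attribute D): it is classified as W1.
By R5 (it carries flag Q): it is tagged K.
By R11 (it is tagged V1, it has complete documentation): it has a DTI below 40%.
By R16 (it is classified as W1, it has attribute D): it is classified as Y1.
By R20 (it is in category N, it is in category F): it is classified as Z.
By R22 (it is classified as Z): it is escalated.
By R24 (it is classified as Y1, it has a DTI below 40%, it is declined): it is tagged X.
By R28 (it is tagged K, it is declined): it has marker B.
By R29 (it is declined, it carries flag A1): it is tagged K1.
By R18 (it is tagged X, it has marker B): it meets criterion P.
By R19 (it is tagged K1, it is in category F): it has a co-signer.
By R2 (it meets criterion P, it is in category N): it has attribute E.
By R12 (it has a co-signer, it is escalated, it is in category F): it is in state J1.
By R13 (it has attribute E): it has attribute M.
By R10 (it has attribute M, it is in state J1): it is approved.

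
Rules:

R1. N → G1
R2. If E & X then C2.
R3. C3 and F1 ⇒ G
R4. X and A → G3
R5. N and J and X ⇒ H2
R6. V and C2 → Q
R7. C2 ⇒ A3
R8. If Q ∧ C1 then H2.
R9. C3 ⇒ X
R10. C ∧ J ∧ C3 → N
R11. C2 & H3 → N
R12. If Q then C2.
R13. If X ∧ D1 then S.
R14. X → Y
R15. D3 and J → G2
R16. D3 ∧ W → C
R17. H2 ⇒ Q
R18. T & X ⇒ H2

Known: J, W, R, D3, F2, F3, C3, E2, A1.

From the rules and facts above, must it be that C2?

X  (by R9: C3)
C  (by R16: D3, W)
N  (by R10: C, J, C3)
H2  (by R5: N, J, X)
Q  (by R17: H2)
C2  (by R12: Q)

Yes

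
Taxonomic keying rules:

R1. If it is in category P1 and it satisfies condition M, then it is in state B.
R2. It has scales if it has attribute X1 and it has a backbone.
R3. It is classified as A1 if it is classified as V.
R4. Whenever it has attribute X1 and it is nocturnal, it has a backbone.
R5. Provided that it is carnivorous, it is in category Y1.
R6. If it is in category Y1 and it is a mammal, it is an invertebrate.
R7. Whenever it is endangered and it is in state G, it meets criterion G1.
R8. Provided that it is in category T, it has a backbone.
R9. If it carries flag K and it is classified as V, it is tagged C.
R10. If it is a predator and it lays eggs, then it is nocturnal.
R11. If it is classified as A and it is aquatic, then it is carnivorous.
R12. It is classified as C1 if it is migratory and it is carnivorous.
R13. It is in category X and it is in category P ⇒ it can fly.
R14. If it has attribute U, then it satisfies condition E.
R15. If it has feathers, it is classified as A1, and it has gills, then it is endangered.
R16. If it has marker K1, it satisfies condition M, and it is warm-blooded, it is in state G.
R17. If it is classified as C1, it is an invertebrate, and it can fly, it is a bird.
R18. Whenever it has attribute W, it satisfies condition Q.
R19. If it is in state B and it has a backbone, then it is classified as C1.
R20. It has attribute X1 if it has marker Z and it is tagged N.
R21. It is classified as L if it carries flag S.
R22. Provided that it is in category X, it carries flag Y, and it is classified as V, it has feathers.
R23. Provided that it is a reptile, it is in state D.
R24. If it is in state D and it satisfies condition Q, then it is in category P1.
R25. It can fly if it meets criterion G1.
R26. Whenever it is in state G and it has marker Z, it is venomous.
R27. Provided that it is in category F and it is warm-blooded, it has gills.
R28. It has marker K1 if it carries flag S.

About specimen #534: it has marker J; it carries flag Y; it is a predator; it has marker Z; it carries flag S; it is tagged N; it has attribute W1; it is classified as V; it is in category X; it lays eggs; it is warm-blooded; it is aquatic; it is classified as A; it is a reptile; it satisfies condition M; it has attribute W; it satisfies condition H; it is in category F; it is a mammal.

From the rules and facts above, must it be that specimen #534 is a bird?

Yes

By R3 (it is classified as V): it is classified as A1.
By R10 (it is a predator, it lays eggs): it is nocturnal.
By R11 (it is classified as A, it is aquatic): it is carnivorous.
By R18 (it has attribute W): it satisfies condition Q.
By R20 (it has marker Z, it is tagged N): it has attribute X1.
By R22 (it is in category X, it carries flag Y, it is classified as V): it has feathers.
By R23 (it is a reptile): it is in state D.
By R24 (it is in state D, it satisfies condition Q): it is in category P1.
By R27 (it is in category F, it is warm-blooded): it has gills.
By R28 (it carries flag S): it has marker K1.
By R1 (it is in category P1, it satisfies condition M): it is in state B.
By R4 (it has attribute X1, it is nocturnal): it has a backbone.
By R5 (it is carnivorous): it is in category Y1.
By R6 (it is in category Y1, it is a mammal): it is an invertebrate.
By R15 (it has feathers, it is classified as A1, it has gills): it is endangered.
By R16 (it has marker K1, it satisfies condition M, it is warm-blooded): it is in state G.
By R19 (it is in state B, it has a backbone): it is classified as C1.
By R7 (it is endangered, it is in state G): it meets criterion G1.
By R25 (it meets criterion G1): it can fly.
By R17 (it is classified as C1, it is an invertebrate, it can fly): it is a bird.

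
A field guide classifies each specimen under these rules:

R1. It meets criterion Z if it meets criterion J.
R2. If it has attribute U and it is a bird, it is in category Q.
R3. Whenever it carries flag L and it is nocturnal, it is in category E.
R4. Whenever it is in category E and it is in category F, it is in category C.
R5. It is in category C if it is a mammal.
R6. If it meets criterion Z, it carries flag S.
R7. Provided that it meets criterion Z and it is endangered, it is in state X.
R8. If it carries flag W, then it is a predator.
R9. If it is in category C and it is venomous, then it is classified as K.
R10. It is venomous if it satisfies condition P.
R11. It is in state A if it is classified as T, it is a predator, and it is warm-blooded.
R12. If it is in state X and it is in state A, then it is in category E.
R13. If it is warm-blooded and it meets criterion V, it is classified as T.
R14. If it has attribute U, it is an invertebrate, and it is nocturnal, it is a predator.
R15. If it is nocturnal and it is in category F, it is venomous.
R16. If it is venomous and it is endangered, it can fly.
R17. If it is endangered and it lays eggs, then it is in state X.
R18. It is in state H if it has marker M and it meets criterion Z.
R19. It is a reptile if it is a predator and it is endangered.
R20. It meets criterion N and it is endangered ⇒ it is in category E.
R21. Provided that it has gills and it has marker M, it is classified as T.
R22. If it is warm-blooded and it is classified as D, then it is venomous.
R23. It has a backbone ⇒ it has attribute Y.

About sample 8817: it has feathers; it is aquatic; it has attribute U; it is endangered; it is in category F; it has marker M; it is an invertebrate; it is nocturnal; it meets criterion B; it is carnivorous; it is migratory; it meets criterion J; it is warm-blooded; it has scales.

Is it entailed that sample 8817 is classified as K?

No

Forward chaining from the given facts derives: meets criterion Z, carries flag S, is in state X, is a predator, is venomous, can fly, is in state H, is a reptile.
The only rule concluding "it is classified as K" is R9, which needs "it is in category C"; that is never established.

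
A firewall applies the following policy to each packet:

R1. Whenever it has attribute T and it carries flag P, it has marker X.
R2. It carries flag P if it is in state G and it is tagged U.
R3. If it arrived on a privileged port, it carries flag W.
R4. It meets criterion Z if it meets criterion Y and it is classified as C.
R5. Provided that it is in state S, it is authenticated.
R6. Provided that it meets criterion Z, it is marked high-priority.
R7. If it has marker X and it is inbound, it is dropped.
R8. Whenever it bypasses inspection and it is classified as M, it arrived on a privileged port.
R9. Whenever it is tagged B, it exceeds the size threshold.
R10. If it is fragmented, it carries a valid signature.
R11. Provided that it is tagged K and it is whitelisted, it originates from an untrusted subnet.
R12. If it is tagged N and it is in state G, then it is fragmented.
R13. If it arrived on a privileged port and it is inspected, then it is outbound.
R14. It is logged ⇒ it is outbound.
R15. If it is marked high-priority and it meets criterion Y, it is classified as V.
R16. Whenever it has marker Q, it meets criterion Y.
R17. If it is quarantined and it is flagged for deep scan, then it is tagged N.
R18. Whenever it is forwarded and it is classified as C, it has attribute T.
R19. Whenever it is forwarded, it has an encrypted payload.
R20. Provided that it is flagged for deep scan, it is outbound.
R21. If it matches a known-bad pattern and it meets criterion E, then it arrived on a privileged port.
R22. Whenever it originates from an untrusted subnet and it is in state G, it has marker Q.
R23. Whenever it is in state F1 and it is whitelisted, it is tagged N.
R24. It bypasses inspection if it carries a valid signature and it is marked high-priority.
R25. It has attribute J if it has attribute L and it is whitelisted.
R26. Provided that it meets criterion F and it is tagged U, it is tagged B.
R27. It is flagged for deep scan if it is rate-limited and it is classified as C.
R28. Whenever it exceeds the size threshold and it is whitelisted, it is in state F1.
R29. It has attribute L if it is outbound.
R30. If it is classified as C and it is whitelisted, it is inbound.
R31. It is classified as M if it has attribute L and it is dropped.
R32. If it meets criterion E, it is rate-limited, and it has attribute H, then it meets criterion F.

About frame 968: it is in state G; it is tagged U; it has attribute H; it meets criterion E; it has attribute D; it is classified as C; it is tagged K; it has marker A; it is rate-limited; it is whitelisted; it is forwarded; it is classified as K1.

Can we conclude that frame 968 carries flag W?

Yes

By R2 (it is in state G, it is tagged U): it carries flag P.
By R11 (it is tagged K, it is whitelisted): it originates from an untrusted subnet.
By R18 (it is forwarded, it is classified as C): it has attribute T.
By R22 (it originates from an untrusted subnet, it is in state G): it has marker Q.
By R27 (it is rate-limited, it is classified as C): it is flagged for deep scan.
By R30 (it is classified as C, it is whitelisted): it is inbound.
By R32 (it meets criterion E, it is rate-limited, it has attribute H): it meets criterion F.
By R1 (it has attribute T, it carries flag P): it has marker X.
By R7 (it has marker X, it is inbound): it is dropped.
By R16 (it has marker Q): it meets criterion Y.
By R20 (it is flagged for deep scan): it is outbound.
By R26 (it meets criterion F, it is tagged U): it is tagged B.
By R29 (it is outbound): it has attribute L.
By R31 (it has attribute L, it is dropped): it is classified as M.
By R4 (it meets criterion Y, it is classified as C): it meets criterion Z.
By R6 (it meets criterion Z): it is marked high-priority.
By R9 (it is tagged B): it exceeds the size threshold.
By R28 (it exceeds the size threshold, it is whitelisted): it is in state F1.
By R23 (it is in state F1, it is whitelisted): it is tagged N.
By R12 (it is tagged N, it is in state G): it is fragmented.
By R10 (it is fragmented): it carries a valid signature.
By R24 (it carries a valid signature, it is marked high-priority): it bypasses inspection.
By R8 (it bypasses inspection, it is classified as M): it arrived on a privileged port.
By R3 (it arrived on a privileged port): it carries flag W.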